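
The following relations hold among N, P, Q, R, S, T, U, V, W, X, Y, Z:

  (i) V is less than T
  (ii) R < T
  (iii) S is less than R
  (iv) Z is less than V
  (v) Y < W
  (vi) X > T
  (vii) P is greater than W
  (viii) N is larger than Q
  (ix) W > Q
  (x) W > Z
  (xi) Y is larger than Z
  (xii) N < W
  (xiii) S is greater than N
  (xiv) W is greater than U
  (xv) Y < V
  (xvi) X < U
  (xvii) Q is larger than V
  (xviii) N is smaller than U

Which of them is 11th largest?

The consecutive relations fix a unique order: Z < Y < V < Q < N < S < R < T < X < U < W < P.
Counting 11 from the largest end gives Y.

Y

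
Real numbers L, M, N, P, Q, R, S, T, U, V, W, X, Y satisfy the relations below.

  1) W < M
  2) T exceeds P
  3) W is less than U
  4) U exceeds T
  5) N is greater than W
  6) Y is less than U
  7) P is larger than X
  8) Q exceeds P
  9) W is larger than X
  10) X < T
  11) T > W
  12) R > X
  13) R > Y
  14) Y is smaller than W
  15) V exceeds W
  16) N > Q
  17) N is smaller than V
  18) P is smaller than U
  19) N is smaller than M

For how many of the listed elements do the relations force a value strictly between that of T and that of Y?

1

The relations place Y below T. An element lies strictly between them when it is forced above Y and also forced below T.
Above Y: {W, U, N, M, R, V}. Below T: {X, P, W}.
Intersection: {W} — 1.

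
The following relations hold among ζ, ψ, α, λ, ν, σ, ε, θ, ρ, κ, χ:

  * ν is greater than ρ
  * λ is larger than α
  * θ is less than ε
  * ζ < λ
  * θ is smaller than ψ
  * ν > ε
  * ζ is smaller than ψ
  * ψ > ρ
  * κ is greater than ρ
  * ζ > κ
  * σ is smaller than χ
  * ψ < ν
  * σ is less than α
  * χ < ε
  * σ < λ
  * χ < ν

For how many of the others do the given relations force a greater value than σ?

5

From σ the given relations immediately reach χ, α, λ.
From those, ε, ν — 5 in total.
No other element is forced above σ by the given relations, so the count is 5.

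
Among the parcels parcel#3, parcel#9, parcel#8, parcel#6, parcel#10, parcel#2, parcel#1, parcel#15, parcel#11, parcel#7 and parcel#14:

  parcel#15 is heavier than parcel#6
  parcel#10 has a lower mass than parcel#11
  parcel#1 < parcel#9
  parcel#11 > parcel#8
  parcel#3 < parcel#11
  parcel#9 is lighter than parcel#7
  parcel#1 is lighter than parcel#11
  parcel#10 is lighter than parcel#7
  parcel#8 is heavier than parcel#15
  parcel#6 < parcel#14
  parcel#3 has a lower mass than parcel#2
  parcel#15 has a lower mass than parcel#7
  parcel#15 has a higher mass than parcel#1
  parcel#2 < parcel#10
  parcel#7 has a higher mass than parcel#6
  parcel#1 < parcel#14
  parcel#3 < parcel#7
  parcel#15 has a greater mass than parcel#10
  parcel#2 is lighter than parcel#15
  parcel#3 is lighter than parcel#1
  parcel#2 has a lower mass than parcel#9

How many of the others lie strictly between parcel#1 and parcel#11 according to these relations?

The relations place parcel#1 below parcel#11. An element lies strictly between them when it is forced above parcel#1 and also forced below parcel#11.
Above parcel#1: {parcel#15, parcel#8, parcel#14, parcel#9, parcel#7}. Below parcel#11: {parcel#3, parcel#2, parcel#6, parcel#10, parcel#15, parcel#8}.
Intersection: {parcel#15, parcel#8} — 2.

2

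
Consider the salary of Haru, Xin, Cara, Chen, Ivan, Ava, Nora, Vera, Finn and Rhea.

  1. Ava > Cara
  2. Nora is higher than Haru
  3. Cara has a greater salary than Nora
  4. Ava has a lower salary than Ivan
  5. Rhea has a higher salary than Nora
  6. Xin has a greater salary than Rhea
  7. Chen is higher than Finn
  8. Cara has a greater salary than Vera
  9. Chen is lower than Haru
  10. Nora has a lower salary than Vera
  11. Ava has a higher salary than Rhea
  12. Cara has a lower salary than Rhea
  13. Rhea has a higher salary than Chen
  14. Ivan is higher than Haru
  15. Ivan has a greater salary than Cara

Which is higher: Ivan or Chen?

Chen < Haru and Haru < Nora give Chen < Nora.
With Nora < Cara: Chen < Haru < Nora < Cara.
With Cara < Rhea: Chen < Haru < Nora < Cara < Rhea.
With Rhea < Ava: Chen < Haru < Nora < Cara < Rhea < Ava.
Then Ava < Ivan extends the chain to Ivan.
So Chen < Ivan; Ivan is the higher of the two.

Ivan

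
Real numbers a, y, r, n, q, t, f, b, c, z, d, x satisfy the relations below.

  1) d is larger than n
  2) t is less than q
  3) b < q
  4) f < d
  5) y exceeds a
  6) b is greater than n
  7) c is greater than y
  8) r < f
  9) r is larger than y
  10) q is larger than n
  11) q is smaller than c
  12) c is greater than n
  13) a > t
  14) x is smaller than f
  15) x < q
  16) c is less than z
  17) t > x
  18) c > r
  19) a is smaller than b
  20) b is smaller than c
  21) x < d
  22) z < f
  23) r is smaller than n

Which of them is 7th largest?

Chaining the given pairs: x < t < a < y < r < n < b < q < c < z < f < d.
Counting 7 from the largest end gives n.

n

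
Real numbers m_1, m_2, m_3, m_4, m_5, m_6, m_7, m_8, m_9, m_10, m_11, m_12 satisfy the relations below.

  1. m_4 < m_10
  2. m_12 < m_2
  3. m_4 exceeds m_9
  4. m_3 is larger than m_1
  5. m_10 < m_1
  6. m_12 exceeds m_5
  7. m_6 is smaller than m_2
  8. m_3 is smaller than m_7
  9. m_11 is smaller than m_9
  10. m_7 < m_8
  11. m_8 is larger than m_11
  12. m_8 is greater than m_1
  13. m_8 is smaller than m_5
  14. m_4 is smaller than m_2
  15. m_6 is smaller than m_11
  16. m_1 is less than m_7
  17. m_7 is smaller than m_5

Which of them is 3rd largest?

Chaining the given pairs: m_6 < m_11 < m_9 < m_4 < m_10 < m_1 < m_3 < m_7 < m_8 < m_5 < m_12 < m_2.
The 3rd largest is m_5.

m_5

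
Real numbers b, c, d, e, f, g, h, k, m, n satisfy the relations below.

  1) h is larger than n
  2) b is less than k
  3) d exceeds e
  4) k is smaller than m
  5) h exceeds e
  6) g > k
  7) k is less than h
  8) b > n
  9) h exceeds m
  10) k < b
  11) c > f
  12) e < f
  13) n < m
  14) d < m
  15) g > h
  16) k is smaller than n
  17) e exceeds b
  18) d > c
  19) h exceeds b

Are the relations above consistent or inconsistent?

inconsistent

Chaining the given relations yields k < n < b, so k < b. But one relation states b < k. These cannot both hold.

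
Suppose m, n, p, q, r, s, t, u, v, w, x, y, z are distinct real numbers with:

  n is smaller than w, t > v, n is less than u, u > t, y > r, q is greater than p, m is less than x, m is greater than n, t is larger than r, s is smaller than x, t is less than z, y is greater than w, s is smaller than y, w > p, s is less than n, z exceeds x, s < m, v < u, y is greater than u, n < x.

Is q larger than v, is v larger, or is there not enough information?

Following every chain through v: above v we get t, u, z, y.
q is not reached, and no chain runs the other way from q to v.
So the given relations leave the order of v and q undetermined.

undetermined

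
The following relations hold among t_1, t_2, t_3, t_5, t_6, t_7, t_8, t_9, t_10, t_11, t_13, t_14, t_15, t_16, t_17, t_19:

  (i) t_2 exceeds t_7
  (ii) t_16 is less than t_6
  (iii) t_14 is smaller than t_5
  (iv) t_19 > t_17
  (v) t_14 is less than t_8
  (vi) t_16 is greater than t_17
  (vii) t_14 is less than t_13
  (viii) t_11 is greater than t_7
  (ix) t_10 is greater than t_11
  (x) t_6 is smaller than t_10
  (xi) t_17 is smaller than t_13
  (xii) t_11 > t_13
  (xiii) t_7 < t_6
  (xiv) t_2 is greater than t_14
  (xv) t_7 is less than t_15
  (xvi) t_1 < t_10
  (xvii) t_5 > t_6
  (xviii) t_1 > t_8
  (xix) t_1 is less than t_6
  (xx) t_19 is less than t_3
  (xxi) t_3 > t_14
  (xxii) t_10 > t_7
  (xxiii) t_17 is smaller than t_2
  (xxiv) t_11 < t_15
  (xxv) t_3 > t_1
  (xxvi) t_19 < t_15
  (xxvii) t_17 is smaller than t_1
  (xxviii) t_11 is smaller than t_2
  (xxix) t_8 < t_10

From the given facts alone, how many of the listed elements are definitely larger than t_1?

From t_1 the given relations immediately reach t_3, t_6, t_10.
From those, t_5 — 4 in total.
No other element is forced above t_1 by the given relations, so the count is 4.

4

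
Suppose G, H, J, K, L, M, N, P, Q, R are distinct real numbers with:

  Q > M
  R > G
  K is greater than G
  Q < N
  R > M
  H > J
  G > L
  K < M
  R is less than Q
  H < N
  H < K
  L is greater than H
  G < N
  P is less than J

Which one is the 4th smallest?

L

Piecing the relations together gives one ordering: P < J < H < L < G < K < M < R < Q < N.
Counting 4 from the smallest end gives L.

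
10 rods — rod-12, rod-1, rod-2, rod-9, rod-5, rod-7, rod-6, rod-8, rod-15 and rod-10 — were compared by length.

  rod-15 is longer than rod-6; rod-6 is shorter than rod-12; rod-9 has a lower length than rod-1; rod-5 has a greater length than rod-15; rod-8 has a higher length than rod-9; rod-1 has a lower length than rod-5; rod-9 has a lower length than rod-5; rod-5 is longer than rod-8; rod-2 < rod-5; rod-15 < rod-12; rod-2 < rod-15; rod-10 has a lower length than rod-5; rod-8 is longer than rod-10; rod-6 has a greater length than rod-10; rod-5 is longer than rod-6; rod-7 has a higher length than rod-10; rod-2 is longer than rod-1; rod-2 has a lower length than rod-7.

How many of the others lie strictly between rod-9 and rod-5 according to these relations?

Chaining upward from rod-9 reaches: rod-8, rod-1, rod-2, rod-15, rod-12, rod-7.
Chaining downward from rod-5 reaches: rod-10, rod-8, rod-6, rod-1, rod-2, rod-15.
Strictly between rod-9 and rod-5 are those in both lists: rod-8, rod-1, rod-2, rod-15 — 4 elements.

4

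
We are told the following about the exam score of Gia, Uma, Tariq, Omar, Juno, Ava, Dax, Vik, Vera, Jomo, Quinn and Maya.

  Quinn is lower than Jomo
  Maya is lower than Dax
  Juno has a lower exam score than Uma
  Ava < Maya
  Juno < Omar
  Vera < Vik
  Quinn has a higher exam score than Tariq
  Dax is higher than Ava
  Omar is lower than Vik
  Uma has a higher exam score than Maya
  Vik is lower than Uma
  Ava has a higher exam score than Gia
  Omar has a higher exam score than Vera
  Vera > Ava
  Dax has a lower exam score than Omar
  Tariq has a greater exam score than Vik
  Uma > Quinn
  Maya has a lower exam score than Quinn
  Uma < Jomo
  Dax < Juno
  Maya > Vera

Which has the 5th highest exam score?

The consecutive relations fix a unique order: Gia < Ava < Vera < Maya < Dax < Juno < Omar < Vik < Tariq < Quinn < Uma < Jomo.
The 5th largest is Vik.

Vik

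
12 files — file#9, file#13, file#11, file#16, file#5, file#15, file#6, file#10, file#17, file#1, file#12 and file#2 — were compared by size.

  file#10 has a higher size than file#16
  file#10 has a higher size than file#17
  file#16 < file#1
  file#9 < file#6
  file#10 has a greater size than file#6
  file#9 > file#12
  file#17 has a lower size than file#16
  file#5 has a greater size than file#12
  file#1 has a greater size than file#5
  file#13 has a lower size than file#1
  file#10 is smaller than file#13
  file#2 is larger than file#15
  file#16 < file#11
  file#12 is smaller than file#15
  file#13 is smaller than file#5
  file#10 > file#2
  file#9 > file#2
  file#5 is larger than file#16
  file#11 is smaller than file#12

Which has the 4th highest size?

file#10

The consecutive relations fix a unique order: file#17 < file#16 < file#11 < file#12 < file#15 < file#2 < file#9 < file#6 < file#10 < file#13 < file#5 < file#1.
Counting 4 from the largest end gives file#10.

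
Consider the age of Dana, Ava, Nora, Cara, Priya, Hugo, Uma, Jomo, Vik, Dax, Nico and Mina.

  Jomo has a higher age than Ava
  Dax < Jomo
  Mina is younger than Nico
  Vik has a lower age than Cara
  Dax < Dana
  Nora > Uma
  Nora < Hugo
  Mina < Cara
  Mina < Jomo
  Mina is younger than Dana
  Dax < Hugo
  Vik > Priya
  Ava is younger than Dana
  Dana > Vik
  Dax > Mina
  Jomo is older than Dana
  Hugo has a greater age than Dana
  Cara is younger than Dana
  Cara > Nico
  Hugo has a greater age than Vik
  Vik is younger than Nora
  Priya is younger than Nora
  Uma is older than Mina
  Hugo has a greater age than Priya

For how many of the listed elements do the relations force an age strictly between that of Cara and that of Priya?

Chaining upward from Priya reaches: Vik, Nora, Dana, Jomo, Hugo.
Chaining downward from Cara reaches: Mina, Nico, Vik.
Strictly between Priya and Cara are those in both lists: Vik — 1 element.

1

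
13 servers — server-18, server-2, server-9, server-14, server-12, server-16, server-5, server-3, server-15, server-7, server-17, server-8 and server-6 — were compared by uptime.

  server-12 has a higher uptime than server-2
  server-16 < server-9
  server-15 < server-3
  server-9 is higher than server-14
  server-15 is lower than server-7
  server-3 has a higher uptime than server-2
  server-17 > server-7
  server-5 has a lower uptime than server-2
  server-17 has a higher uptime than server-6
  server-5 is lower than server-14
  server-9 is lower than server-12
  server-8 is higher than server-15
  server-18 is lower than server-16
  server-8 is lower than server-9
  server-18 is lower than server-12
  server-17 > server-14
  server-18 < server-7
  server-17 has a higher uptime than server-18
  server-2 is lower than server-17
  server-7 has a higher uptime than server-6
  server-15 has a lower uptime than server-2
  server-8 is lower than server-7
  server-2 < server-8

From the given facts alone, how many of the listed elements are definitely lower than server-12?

8

The elements the relations force below server-12 are server-15, server-5, server-2, server-18, server-16, server-8, server-14, server-9 — no chain reaches any other.
That is 8.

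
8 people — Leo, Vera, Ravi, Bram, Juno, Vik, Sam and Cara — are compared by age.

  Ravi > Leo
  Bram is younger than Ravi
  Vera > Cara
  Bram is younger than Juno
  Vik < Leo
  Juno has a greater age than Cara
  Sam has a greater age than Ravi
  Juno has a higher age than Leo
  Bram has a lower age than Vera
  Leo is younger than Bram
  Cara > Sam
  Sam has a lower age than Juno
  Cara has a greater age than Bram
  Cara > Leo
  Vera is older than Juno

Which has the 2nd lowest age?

Leo

Piecing the relations together gives one ordering: Vik < Leo < Bram < Ravi < Sam < Cara < Juno < Vera.
Counting 2 from the smallest end gives Leo.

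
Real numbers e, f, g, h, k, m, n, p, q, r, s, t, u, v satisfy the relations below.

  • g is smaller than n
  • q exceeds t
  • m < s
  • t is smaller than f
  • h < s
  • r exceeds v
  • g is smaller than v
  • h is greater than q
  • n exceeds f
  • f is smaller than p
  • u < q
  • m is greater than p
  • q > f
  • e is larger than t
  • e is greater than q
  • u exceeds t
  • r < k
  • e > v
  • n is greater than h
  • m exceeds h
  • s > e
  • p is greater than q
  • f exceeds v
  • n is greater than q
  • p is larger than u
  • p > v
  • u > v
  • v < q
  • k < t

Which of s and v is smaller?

v

Link the given pairs in sequence: v < r; r < k; k < t; t < f; f < q; q < h; h < m; m < s.
Together: v < r < k < t < f < q < h < m < s.
So v < s; v is the smaller of the two.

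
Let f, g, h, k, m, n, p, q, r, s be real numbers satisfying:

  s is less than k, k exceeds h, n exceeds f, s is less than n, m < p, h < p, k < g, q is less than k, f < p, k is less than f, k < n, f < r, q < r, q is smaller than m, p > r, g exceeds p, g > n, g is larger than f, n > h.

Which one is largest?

g

Chaining downward from g: directly below it, k, f, p, n; then h, q, m, s, r.
That covers every other element, and nothing is given above g, so g is the largest.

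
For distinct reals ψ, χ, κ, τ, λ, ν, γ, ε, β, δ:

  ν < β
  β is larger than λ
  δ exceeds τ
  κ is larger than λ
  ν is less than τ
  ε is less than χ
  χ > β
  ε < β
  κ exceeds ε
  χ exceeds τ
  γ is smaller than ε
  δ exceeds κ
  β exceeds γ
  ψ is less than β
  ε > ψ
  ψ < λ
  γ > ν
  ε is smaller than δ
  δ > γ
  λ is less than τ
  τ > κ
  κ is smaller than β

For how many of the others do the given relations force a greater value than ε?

Directly above ε: κ, β, δ, χ.
One step further: τ (5 so far).
No other element is forced above ε by the given relations, so the count is 5.

5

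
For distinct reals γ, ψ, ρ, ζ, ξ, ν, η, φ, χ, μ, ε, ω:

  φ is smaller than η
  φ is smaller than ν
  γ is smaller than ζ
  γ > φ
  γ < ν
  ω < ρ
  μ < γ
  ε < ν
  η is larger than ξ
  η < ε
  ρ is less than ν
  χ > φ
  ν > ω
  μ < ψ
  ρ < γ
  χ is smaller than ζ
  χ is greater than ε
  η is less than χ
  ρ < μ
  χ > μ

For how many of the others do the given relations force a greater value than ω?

7

From ω the given relations immediately reach ρ, ν.
From those, μ, γ — 4 in total.
From those, ψ, χ, ζ — 7 in total.
Nothing else is reachable above ω; 7 in all.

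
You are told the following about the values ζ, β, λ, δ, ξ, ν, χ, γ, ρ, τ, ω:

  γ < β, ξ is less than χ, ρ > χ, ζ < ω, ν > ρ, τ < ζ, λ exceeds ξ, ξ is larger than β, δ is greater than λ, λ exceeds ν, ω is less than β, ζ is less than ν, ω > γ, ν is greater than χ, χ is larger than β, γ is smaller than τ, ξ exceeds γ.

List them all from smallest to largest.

γ < τ < ζ < ω < β < ξ < χ < ρ < ν < λ < δ

The consecutive links are each given: γ < τ; τ < ζ; ζ < ω; ω < β; β < ξ; ξ < χ; χ < ρ; ρ < ν; ν < λ; λ < δ.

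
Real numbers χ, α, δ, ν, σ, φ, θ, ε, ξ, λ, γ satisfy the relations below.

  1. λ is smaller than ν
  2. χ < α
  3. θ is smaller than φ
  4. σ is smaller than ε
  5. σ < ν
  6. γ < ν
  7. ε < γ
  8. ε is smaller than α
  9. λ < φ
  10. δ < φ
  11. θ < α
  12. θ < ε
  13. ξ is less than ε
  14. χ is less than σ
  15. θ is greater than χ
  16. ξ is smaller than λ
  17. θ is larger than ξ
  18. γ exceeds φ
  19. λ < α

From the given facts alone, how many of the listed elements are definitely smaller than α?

6

From α the given relations immediately reach χ, θ, λ, ε.
From those, ξ, σ — 6 in total.
Nothing else is reachable below α; 6 in all.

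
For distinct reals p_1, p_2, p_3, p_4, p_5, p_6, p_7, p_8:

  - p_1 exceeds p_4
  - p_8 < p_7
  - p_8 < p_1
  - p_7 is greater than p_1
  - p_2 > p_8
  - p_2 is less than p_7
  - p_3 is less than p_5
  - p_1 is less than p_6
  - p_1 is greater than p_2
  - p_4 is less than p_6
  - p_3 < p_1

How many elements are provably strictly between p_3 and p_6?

The relations place p_3 below p_6. An element lies strictly between them when it is forced above p_3 and also forced below p_6.
Above p_3: {p_1, p_7, p_5}. Below p_6: {p_8, p_4, p_2, p_1}.
Intersection: {p_1} — 1.

1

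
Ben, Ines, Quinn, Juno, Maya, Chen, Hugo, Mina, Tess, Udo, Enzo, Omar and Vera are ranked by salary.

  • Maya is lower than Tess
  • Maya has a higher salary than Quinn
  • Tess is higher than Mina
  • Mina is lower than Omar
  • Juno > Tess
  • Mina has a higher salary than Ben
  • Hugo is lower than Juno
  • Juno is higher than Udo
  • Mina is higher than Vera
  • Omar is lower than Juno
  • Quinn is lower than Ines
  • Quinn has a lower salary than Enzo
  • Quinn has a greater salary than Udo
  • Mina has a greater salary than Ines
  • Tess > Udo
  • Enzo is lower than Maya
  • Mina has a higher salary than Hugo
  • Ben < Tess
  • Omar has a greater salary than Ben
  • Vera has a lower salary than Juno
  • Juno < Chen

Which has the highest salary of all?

Chen

Hugo is not greatest since Hugo < Mina; Udo is not greatest since Udo < Tess; Quinn is not greatest since Quinn < Enzo; Ines is not greatest since Ines < Mina; Enzo is not greatest since Enzo < Maya; Vera is not greatest since Vera < Juno; Maya is not greatest since Maya < Tess; Ben is not greatest since Ben < Omar; Mina is not greatest since Mina < Tess; Tess is not greatest since Tess < Juno; Omar is not greatest since Omar < Juno; Juno is not greatest since Juno < Chen.
Only Chen has nothing above it, so Chen is the highest salary.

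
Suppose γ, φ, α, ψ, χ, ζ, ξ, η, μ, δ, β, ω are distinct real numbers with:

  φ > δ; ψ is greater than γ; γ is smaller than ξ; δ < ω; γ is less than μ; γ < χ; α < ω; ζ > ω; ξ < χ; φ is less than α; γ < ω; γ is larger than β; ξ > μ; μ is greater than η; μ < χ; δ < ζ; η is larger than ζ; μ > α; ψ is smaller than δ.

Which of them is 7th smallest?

ω

The consecutive relations fix a unique order: β < γ < ψ < δ < φ < α < ω < ζ < η < μ < ξ < χ.
Counting 7 from the smallest end gives ω.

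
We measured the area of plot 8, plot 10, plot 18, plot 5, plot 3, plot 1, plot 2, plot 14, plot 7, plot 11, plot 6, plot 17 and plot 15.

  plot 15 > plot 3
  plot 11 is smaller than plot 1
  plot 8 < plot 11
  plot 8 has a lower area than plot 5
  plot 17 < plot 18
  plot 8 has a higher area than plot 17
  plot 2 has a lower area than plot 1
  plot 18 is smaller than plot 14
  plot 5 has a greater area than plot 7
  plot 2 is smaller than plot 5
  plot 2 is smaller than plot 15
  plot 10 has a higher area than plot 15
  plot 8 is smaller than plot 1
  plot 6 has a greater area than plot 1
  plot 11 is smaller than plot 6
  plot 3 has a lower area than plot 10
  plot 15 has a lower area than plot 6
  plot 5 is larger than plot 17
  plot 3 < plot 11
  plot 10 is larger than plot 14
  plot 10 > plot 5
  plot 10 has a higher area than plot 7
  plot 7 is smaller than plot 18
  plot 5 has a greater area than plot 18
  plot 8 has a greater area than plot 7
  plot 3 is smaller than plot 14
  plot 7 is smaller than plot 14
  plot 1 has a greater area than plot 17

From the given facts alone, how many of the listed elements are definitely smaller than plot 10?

9

From plot 10 the given relations immediately reach plot 3, plot 7, plot 14, plot 15, plot 5.
From those, plot 2, plot 17, plot 8, plot 18 — 9 in total.
Nothing else is reachable below plot 10; 9 in all.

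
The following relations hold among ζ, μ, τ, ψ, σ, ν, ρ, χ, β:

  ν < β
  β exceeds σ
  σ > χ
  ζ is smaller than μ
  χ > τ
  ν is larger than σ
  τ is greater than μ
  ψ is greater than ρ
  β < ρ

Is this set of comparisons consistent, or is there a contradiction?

consistent

The single ordering ζ < μ < τ < χ < σ < ν < β < ρ < ψ satisfies every listed relation, so no contradiction arises.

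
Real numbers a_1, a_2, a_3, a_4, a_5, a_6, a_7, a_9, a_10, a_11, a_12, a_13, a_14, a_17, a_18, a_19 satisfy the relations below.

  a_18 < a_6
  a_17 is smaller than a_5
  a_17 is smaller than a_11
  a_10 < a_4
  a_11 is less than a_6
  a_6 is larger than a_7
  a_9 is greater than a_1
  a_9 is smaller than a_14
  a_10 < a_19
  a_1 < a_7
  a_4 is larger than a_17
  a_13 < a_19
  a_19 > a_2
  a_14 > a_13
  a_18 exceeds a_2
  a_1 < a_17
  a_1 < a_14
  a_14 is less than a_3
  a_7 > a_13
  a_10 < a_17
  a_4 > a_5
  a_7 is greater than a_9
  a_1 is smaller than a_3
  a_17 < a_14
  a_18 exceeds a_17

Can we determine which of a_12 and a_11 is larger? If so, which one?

Following every chain through a_11: above a_11 we get a_6; below a_11 we get a_1, a_10, a_17.
a_12 is not reached, and no chain runs the other way from a_12 to a_11.
So the given relations leave the order of a_11 and a_12 undetermined.

undetermined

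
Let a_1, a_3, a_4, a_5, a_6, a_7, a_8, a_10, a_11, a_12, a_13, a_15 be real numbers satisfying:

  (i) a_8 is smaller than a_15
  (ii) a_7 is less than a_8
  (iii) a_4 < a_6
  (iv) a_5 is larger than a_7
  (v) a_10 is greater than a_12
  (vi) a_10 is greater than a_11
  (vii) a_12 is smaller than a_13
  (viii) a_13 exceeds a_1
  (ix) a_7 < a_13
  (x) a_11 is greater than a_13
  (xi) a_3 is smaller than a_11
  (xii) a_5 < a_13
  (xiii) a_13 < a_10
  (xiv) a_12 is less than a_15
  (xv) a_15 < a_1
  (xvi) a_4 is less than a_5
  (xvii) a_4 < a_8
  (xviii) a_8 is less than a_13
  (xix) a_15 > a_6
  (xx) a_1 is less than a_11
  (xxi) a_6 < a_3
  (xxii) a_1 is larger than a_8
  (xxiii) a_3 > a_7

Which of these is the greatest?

a_10

a_4 is not greatest since a_4 < a_8; a_7 is not greatest since a_7 < a_3; a_8 is not greatest since a_8 < a_15; a_6 is not greatest since a_6 < a_3; a_12 is not greatest since a_12 < a_15; a_15 is not greatest since a_15 < a_1; a_1 is not greatest since a_1 < a_13; a_5 is not greatest since a_5 < a_13; a_13 is not greatest since a_13 < a_10; a_3 is not greatest since a_3 < a_11; a_11 is not greatest since a_11 < a_10.
Only a_10 has nothing above it, so a_10 is the greatest.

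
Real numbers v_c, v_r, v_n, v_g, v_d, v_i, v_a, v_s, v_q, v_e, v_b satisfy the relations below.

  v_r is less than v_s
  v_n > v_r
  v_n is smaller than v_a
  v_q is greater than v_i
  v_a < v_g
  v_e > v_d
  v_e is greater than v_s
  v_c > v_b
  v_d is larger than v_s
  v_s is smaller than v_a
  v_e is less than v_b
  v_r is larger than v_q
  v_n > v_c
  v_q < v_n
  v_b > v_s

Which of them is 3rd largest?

Piecing the relations together gives one ordering: v_i < v_q < v_r < v_s < v_d < v_e < v_b < v_c < v_n < v_a < v_g.
Counting 3 from the largest end gives v_n.

v_n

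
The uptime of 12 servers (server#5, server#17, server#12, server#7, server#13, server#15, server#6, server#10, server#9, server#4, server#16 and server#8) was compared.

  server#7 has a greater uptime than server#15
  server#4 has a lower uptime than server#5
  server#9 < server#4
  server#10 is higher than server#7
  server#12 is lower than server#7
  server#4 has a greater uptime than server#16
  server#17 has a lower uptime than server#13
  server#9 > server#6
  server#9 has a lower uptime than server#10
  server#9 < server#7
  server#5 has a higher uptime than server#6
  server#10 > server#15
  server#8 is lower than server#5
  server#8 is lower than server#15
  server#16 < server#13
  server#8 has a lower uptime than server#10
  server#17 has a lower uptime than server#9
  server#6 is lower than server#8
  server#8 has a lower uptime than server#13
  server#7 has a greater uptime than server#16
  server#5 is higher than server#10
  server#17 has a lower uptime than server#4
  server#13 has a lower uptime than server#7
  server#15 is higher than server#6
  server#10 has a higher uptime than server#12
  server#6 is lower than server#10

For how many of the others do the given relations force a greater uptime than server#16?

From server#16 the given relations immediately reach server#13, server#7, server#4.
From those, server#10, server#5 — 5 in total.
Nothing else is reachable above server#16; 5 in all.

5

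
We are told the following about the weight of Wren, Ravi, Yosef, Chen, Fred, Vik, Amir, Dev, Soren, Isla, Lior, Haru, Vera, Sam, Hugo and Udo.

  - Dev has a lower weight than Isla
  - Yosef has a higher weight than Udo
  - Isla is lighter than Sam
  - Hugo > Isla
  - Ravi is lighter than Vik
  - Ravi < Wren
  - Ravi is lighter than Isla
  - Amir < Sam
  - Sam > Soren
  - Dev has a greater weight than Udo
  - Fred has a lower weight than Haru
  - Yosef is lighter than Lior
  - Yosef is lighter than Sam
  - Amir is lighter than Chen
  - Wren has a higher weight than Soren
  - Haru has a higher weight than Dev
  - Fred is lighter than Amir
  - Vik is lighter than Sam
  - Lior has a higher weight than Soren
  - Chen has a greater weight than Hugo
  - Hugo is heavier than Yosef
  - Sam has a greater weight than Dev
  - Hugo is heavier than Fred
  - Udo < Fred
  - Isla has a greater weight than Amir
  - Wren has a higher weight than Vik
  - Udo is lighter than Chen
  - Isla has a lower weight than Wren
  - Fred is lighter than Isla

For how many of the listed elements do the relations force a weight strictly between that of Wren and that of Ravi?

2

The relations place Ravi below Wren. An element lies strictly between them when it is forced above Ravi and also forced below Wren.
Above Ravi: {Vik, Isla, Sam, Hugo, Chen}. Below Wren: {Udo, Fred, Soren, Amir, Dev, Vik, Isla}.
Intersection: {Vik, Isla} — 2.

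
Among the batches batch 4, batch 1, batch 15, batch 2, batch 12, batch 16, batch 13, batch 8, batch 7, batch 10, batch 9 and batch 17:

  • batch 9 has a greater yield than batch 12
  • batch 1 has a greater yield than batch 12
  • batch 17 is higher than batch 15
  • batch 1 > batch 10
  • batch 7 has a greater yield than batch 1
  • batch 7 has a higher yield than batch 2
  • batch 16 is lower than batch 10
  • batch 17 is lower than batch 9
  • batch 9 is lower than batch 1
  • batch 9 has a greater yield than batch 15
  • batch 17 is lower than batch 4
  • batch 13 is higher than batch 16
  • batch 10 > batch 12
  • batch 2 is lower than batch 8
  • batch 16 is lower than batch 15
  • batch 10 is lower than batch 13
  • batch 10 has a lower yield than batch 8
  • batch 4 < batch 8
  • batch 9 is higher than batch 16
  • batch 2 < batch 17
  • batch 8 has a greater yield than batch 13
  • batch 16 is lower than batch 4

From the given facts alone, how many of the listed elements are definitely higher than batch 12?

6

Directly above batch 12: batch 9, batch 10, batch 1.
One step further: batch 13, batch 7, batch 8 (6 so far).
Nothing else is reachable above batch 12; 6 in all.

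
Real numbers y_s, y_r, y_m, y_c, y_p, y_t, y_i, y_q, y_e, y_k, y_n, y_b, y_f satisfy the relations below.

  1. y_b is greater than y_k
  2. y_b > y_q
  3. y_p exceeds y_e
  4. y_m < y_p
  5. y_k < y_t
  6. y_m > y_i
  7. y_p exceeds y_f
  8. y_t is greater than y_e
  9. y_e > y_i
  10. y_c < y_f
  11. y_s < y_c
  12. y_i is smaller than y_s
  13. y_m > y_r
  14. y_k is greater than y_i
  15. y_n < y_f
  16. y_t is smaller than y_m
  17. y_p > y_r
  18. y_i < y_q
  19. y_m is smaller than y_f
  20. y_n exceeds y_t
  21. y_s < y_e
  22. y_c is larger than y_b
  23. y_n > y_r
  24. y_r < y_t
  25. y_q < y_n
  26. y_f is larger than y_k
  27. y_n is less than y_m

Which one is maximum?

y_i is not greatest since y_i < y_k; y_q is not greatest since y_q < y_b; y_k is not greatest since y_k < y_f; y_b is not greatest since y_b < y_c; y_s is not greatest since y_s < y_c; y_c is not greatest since y_c < y_f; y_r is not greatest since y_r < y_p; y_e is not greatest since y_e < y_p; y_t is not greatest since y_t < y_n; y_n is not greatest since y_n < y_f; y_m is not greatest since y_m < y_p; y_f is not greatest since y_f < y_p.
Only y_p has nothing above it, so y_p is the maximum.

y_p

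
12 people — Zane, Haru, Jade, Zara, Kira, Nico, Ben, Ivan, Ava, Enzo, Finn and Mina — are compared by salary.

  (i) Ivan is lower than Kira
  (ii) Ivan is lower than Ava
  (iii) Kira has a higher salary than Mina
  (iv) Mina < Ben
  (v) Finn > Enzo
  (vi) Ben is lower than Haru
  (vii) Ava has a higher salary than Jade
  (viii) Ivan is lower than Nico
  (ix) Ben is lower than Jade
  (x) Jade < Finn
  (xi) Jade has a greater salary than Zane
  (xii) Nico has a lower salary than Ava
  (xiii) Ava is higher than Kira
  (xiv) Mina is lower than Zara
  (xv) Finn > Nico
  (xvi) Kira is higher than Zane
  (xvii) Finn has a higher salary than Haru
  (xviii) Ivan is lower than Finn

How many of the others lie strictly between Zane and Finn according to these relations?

1

The relations place Zane below Finn. An element lies strictly between them when it is forced above Zane and also forced below Finn.
Above Zane: {Jade, Kira, Ava}. Below Finn: {Mina, Ben, Ivan, Jade, Nico, Enzo, Haru}.
Intersection: {Jade} — 1.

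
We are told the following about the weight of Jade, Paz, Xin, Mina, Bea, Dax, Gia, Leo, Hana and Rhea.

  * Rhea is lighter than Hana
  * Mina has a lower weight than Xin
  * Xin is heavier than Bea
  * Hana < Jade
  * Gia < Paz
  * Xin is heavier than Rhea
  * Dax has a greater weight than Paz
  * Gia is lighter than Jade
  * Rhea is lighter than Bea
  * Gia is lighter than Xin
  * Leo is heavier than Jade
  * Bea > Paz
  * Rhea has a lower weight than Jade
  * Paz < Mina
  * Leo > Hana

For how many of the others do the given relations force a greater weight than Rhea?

5

The elements the relations force above Rhea are Hana, Jade, Bea, Xin, Leo — no chain reaches any other.
That is 5.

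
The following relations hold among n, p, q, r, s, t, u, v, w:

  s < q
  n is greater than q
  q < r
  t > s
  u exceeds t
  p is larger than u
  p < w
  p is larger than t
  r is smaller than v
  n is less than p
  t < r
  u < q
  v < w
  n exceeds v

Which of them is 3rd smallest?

Chaining the given pairs: s < t < u < q < r < v < n < p < w.
The 3rd smallest is u.

u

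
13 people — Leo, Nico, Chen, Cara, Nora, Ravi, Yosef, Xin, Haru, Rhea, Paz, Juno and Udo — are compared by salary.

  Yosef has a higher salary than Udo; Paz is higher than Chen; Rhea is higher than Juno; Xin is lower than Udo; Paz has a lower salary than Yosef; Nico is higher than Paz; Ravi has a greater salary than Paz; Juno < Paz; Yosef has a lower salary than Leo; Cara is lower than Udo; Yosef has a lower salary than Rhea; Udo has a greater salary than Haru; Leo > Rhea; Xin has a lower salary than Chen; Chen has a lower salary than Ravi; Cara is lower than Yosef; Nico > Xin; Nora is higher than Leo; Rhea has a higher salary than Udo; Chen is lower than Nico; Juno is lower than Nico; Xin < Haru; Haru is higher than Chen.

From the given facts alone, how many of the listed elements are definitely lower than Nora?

From Nora the given relations immediately reach Leo.
From those, Yosef, Rhea — 3 in total.
From those, Cara, Juno, Udo, Paz — 7 in total.
From those, Xin, Chen, Haru — 10 in total.
No other element is forced below Nora by the given relations, so the count is 10.

10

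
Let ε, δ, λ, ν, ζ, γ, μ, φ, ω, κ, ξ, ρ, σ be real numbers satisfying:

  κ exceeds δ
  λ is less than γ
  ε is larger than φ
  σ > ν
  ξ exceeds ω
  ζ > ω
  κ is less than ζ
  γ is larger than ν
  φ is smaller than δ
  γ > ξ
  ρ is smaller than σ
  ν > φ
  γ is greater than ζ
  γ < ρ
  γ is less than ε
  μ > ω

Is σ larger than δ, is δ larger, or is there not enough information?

Following the relations from δ: δ < κ < ζ < γ < ρ < σ.
So σ is larger.

σ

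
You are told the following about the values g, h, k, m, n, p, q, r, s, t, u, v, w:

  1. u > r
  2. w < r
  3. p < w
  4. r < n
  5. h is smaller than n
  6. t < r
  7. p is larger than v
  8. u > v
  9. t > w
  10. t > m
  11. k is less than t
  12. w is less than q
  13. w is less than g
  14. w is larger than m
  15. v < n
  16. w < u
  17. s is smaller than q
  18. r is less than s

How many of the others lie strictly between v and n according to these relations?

4

The relations place v below n. An element lies strictly between them when it is forced above v and also forced below n.
Above v: {p, w, t, g, r, s, u, q}. Below n: {m, h, p, k, w, t, r}.
Intersection: {p, w, t, r} — 4.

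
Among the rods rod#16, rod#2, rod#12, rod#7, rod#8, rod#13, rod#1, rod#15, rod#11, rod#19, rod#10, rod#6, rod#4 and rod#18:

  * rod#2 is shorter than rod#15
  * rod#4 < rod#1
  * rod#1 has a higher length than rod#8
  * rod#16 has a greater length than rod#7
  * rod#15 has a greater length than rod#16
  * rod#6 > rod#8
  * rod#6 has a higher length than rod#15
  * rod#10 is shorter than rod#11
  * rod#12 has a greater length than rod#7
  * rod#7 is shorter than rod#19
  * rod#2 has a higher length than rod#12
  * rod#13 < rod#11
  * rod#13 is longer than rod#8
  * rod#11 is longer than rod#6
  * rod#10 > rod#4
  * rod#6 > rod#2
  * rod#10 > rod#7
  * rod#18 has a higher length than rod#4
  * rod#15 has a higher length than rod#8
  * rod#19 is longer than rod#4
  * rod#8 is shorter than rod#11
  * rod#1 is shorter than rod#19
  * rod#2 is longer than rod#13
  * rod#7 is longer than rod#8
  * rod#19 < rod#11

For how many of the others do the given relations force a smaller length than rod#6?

The elements the relations force below rod#6 are rod#8, rod#7, rod#13, rod#12, rod#16, rod#2, rod#15 — no chain reaches any other.
That is 7.

7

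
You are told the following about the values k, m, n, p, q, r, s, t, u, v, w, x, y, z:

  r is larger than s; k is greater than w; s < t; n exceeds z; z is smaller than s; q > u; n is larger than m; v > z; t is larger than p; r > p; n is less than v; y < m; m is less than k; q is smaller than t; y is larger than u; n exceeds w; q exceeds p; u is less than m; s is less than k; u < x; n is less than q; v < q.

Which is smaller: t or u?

u

u < y and y < m give u < m.
With m < n: u < y < m < n.
Then n < q extends the chain to q.
With q < t: u < y < m < n < q < t.
So u < t; u is the smaller of the two.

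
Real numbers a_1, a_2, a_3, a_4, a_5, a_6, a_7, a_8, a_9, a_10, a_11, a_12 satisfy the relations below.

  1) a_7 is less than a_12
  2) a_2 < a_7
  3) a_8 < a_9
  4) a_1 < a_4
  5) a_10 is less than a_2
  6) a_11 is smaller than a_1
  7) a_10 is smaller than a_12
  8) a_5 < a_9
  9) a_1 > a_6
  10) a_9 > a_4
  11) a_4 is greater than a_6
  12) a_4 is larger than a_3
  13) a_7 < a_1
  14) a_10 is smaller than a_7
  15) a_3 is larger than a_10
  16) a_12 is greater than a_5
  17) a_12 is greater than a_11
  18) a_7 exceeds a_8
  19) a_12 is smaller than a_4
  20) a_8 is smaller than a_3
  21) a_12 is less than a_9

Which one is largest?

Chaining downward from a_9: directly below it, a_8, a_5, a_12, a_4; then a_6, a_10, a_11, a_3, a_7, a_1; then a_2.
That covers every other element, and nothing is given above a_9, so a_9 is the largest.

a_9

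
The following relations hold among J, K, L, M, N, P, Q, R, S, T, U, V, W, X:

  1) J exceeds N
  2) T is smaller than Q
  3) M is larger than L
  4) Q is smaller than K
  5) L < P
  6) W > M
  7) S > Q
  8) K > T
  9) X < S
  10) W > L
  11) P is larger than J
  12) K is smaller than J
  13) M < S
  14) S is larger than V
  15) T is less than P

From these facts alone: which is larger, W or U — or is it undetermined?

undetermined

Following every chain through W: below W we get L, M.
U is not reached, and no chain runs the other way from U to W.
So the given relations leave the order of W and U undetermined.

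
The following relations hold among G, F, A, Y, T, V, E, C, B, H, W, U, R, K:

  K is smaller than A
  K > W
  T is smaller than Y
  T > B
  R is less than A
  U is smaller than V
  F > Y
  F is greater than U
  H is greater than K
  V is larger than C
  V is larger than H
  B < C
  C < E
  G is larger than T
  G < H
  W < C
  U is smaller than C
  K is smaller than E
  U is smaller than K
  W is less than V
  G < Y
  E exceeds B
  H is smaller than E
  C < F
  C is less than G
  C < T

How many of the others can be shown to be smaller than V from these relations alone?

8

The elements the relations force below V are B, U, W, C, T, G, K, H — no chain reaches any other.
That is 8.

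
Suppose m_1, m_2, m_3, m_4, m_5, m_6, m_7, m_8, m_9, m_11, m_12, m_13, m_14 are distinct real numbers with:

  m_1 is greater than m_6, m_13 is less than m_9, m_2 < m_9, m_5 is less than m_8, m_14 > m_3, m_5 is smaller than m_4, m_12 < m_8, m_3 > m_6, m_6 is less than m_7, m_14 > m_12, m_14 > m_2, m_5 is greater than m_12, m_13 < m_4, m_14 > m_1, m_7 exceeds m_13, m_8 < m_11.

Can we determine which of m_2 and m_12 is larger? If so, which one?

undetermined

Following every chain through m_12: above m_12 we get m_5, m_8, m_4, m_11, m_14.
m_2 is not reached, and no chain runs the other way from m_2 to m_12.
So the given relations leave the order of m_12 and m_2 undetermined.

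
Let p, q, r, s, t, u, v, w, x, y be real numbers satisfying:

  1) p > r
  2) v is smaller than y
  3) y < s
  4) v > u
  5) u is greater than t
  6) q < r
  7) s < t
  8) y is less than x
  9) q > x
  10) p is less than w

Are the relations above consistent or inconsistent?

Chaining the given relations yields s < t < u < v < y, so s < y. But one relation states y < s. These cannot both hold.

inconsistent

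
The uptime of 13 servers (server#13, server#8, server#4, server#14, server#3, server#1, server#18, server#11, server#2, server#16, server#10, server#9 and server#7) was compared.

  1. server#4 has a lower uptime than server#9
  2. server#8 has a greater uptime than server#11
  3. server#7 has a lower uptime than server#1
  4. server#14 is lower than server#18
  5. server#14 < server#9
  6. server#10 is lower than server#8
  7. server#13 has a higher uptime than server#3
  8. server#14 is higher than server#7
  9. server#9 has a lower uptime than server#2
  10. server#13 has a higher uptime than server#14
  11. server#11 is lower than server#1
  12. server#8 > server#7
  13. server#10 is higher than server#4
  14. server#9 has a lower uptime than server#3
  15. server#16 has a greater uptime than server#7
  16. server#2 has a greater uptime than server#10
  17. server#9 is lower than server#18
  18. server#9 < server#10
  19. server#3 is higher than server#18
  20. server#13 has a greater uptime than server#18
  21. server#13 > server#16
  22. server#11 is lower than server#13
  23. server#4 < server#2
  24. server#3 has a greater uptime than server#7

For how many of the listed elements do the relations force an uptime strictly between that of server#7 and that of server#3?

The relations place server#7 below server#3. An element lies strictly between them when it is forced above server#7 and also forced below server#3.
Above server#7: {server#14, server#9, server#10, server#2, server#16, server#18, server#13, server#1, server#8}. Below server#3: {server#14, server#4, server#9, server#18}.
Intersection: {server#14, server#9, server#18} — 3.

3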